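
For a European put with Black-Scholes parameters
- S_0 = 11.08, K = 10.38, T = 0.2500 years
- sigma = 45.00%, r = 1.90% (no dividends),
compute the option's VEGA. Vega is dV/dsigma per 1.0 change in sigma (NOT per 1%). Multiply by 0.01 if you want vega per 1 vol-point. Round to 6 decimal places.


Answer: Vega = 2.020434

Derivation:
d1 = 0.4236591270; d2 = 0.1986591270
phi(d1) = 0.3646993144; exp(-qT) = 1.0000000000; exp(-rT) = 0.9952612634
Vega = S * exp(-qT) * phi(d1) * sqrt(T) = 11.0800 * 1.0000000000 * 0.3646993144 * 0.5000000000 = 2.020434


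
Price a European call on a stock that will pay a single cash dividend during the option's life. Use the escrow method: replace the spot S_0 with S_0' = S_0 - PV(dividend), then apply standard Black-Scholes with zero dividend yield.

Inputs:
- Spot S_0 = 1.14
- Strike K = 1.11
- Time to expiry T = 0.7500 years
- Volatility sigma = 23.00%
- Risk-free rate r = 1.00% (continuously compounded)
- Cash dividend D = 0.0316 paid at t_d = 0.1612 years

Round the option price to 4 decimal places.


Answer: Price = 0.0911

Derivation:
PV(D) = D * exp(-r * t_d) = 0.0316 * 0.99838930 = 0.03154910
S_0' = S_0 - PV(D) = 1.1400 - 0.03154910 = 1.10845090
d1 = (ln(S_0'/K) + (r + sigma^2/2)*T) / (sigma*sqrt(T)) = 0.13023485
d2 = d1 - sigma*sqrt(T) = -0.06895099
exp(-rT) = 0.99252805
N(d1) = 0.55180969; N(d2) = 0.47251431
C = S_0' * N(d1) - K * exp(-rT) * N(d2) = 1.10845090 * 0.55180969 - 1.1100 * 0.99252805 * 0.47251431 = 0.0911


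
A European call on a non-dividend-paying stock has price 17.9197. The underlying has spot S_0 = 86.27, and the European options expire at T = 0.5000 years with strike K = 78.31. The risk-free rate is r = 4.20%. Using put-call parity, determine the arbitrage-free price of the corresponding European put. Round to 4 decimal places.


Put-call parity: C - P = S_0 * exp(-qT) - K * exp(-rT).
S_0 * exp(-qT) = 86.2700 * 1.00000000 = 86.27000000
K * exp(-rT) = 78.3100 * 0.97921896 = 76.68263712
P = C - S*exp(-qT) + K*exp(-rT)
P = 17.9197 - 86.27000000 + 76.68263712 = 8.3323

Answer: Put price = 8.3323


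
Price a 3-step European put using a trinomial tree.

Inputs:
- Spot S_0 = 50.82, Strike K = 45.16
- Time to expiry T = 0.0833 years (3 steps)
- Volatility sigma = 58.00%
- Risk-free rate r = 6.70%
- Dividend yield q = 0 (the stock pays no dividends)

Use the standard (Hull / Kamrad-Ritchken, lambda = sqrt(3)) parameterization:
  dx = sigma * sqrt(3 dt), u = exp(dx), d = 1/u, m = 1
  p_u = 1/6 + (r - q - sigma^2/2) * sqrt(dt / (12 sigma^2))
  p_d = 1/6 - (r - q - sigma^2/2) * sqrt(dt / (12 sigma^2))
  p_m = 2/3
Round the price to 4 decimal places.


dt = T/N = 0.027767; dx = sigma*sqrt(3*dt) = 0.167398
u = exp(dx) = 1.182225; d = 1/u = 0.845863
p_u = 0.158274, p_m = 0.666667, p_d = 0.175060
Discount per step: exp(-r*dt) = 0.998141
Stock lattice S(k, j) with j the centered position index:
  k=0: S(0,+0) = 50.8200
  k=1: S(1,-1) = 42.9867; S(1,+0) = 50.8200; S(1,+1) = 60.0807
  k=2: S(2,-2) = 36.3609; S(2,-1) = 42.9867; S(2,+0) = 50.8200; S(2,+1) = 60.0807; S(2,+2) = 71.0289
  k=3: S(3,-3) = 30.7563; S(3,-2) = 36.3609; S(3,-1) = 42.9867; S(3,+0) = 50.8200; S(3,+1) = 60.0807; S(3,+2) = 71.0289; S(3,+3) = 83.9721
Terminal payoffs V(N, j) = max(K - S_T, 0):
  V(3,-3) = 14.403674; V(3,-2) = 8.799108; V(3,-1) = 2.173252; V(3,+0) = 0.000000; V(3,+1) = 0.000000; V(3,+2) = 0.000000; V(3,+3) = 0.000000
Backward induction: V(k, j) = exp(-r*dt) * [p_u * V(k+1, j+1) + p_m * V(k+1, j) + p_d * V(k+1, j-1)]
  V(2,-2) = exp(-r*dt) * [p_u*2.173252 + p_m*8.799108 + p_d*14.403674] = 8.715316
  V(2,-1) = exp(-r*dt) * [p_u*0.000000 + p_m*2.173252 + p_d*8.799108] = 2.983649
  V(2,+0) = exp(-r*dt) * [p_u*0.000000 + p_m*0.000000 + p_d*2.173252] = 0.379742
  V(2,+1) = exp(-r*dt) * [p_u*0.000000 + p_m*0.000000 + p_d*0.000000] = 0.000000
  V(2,+2) = exp(-r*dt) * [p_u*0.000000 + p_m*0.000000 + p_d*0.000000] = 0.000000
  V(1,-1) = exp(-r*dt) * [p_u*0.379742 + p_m*2.983649 + p_d*8.715316] = 3.568259
  V(1,+0) = exp(-r*dt) * [p_u*0.000000 + p_m*0.379742 + p_d*2.983649] = 0.774037
  V(1,+1) = exp(-r*dt) * [p_u*0.000000 + p_m*0.000000 + p_d*0.379742] = 0.066354
  V(0,+0) = exp(-r*dt) * [p_u*0.066354 + p_m*0.774037 + p_d*3.568259] = 1.149046

Answer: Price = V(0,0) = 1.1490


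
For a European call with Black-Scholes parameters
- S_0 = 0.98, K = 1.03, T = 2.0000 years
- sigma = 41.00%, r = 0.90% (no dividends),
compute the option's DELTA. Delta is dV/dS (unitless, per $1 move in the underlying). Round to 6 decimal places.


Answer: Delta = 0.592949

Derivation:
d1 = 0.2351362710; d2 = -0.3446912895
phi(d1) = 0.3880647522; exp(-qT) = 1.0000000000; exp(-rT) = 0.9821610324
N(d1) = 0.5929485162
Delta = exp(-qT) * N(d1) = 1.0000000000 * 0.5929485162 = 0.592949


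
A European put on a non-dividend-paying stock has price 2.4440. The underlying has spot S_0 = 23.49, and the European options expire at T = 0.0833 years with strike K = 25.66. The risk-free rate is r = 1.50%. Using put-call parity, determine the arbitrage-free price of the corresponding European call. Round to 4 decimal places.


Put-call parity: C - P = S_0 * exp(-qT) - K * exp(-rT).
S_0 * exp(-qT) = 23.4900 * 1.00000000 = 23.49000000
K * exp(-rT) = 25.6600 * 0.99875128 = 25.62795785
C = P + S*exp(-qT) - K*exp(-rT)
C = 2.4440 + 23.49000000 - 25.62795785 = 0.3060

Answer: Call price = 0.3060


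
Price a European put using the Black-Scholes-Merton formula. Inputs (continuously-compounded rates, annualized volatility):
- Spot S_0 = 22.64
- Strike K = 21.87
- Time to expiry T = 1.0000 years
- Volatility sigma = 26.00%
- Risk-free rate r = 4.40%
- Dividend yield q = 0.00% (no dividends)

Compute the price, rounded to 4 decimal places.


Answer: Price = 1.4991

Derivation:
d1 = (ln(S/K) + (r - q + 0.5*sigma^2) * T) / (sigma * sqrt(T)) = 0.43231699
d2 = d1 - sigma * sqrt(T) = 0.17231699
exp(-rT) = 0.95695396; exp(-qT) = 1.00000000
P = K * exp(-rT) * N(-d2) - S_0 * exp(-qT) * N(-d1)
N(-d1) = 0.33275552; N(-d2) = 0.43159416
P = 21.8700 * 0.95695396 * 0.43159416 - 22.6400 * 1.00000000 * 0.33275552 = 1.4991


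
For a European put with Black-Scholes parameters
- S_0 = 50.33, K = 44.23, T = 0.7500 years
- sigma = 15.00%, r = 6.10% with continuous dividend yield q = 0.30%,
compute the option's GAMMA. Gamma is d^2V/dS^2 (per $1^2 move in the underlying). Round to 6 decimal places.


Answer: Gamma = 0.023029

Derivation:
d1 = 1.3943819517; d2 = 1.2644781411
phi(d1) = 0.1509073741; exp(-qT) = 0.9977525294; exp(-rT) = 0.9552807525
Gamma = exp(-qT) * phi(d1) / (S * sigma * sqrt(T)) = 0.9977525294 * 0.1509073741 / (50.3300 * 0.1500 * 0.8660254038) = 0.023029


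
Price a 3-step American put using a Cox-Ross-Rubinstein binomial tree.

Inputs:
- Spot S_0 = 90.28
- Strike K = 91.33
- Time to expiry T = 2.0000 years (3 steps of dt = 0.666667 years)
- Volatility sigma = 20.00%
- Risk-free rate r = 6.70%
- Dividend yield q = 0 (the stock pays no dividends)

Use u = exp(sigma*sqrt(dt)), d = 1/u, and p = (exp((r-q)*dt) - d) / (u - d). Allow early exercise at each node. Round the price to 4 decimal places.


dt = T/N = 0.666667
u = exp(sigma*sqrt(dt)) = 1.177389; d = 1/u = 0.849337
p = (exp((r-q)*dt) - d) / (u - d) = 0.598510
Discount per step: exp(-r*dt) = 0.956316
Stock lattice S(k, i) with i counting down-moves:
  k=0: S(0,0) = 90.2800
  k=1: S(1,0) = 106.2947; S(1,1) = 76.6781
  k=2: S(2,0) = 125.1502; S(2,1) = 90.2800; S(2,2) = 65.1256
  k=3: S(3,0) = 147.3505; S(3,1) = 106.2947; S(3,2) = 76.6781; S(3,3) = 55.3136
Terminal payoffs V(N, i) = max(K - S_T, 0):
  V(3,0) = 0.000000; V(3,1) = 0.000000; V(3,2) = 14.651862; V(3,3) = 36.016445
Backward induction: V(k, i) = exp(-r*dt) * [p * V(k+1, i) + (1-p) * V(k+1, i+1)]; then take max(V_cont, immediate exercise) for American.
  V(2,0) = exp(-r*dt) * [p*0.000000 + (1-p)*0.000000] = 0.000000; exercise = 0.000000; V(2,0) = max -> 0.000000
  V(2,1) = exp(-r*dt) * [p*0.000000 + (1-p)*14.651862] = 5.625610; exercise = 1.050000; V(2,1) = max -> 5.625610
  V(2,2) = exp(-r*dt) * [p*14.651862 + (1-p)*36.016445] = 22.214784; exercise = 26.204426; V(2,2) = max -> 26.204426
  V(1,0) = exp(-r*dt) * [p*0.000000 + (1-p)*5.625610] = 2.159963; exercise = 0.000000; V(1,0) = max -> 2.159963
  V(1,1) = exp(-r*dt) * [p*5.625610 + (1-p)*26.204426] = 13.281136; exercise = 14.651862; V(1,1) = max -> 14.651862
  V(0,0) = exp(-r*dt) * [p*2.159963 + (1-p)*14.651862] = 6.861896; exercise = 1.050000; V(0,0) = max -> 6.861896

Answer: Price = V(0,0) = 6.8619


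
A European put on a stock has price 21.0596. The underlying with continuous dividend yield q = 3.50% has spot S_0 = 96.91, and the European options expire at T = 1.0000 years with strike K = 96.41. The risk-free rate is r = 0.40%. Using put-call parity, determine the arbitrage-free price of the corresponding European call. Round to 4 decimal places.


Put-call parity: C - P = S_0 * exp(-qT) - K * exp(-rT).
S_0 * exp(-qT) = 96.9100 * 0.96560542 = 93.57682089
K * exp(-rT) = 96.4100 * 0.99600799 = 96.02513025
C = P + S*exp(-qT) - K*exp(-rT)
C = 21.0596 + 93.57682089 - 96.02513025 = 18.6113

Answer: Call price = 18.6113


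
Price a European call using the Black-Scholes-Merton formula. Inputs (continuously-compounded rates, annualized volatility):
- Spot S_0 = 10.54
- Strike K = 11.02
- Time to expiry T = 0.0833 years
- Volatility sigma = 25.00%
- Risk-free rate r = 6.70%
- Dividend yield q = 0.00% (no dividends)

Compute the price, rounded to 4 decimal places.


Answer: Price = 0.1440

Derivation:
d1 = (ln(S/K) + (r - q + 0.5*sigma^2) * T) / (sigma * sqrt(T)) = -0.50378163
d2 = d1 - sigma * sqrt(T) = -0.57593598
exp(-rT) = 0.99443445; exp(-qT) = 1.00000000
C = S_0 * exp(-qT) * N(d1) - K * exp(-rT) * N(d2)
N(d1) = 0.30720742; N(d2) = 0.28232923
C = 10.5400 * 1.00000000 * 0.30720742 - 11.0200 * 0.99443445 * 0.28232923 = 0.1440


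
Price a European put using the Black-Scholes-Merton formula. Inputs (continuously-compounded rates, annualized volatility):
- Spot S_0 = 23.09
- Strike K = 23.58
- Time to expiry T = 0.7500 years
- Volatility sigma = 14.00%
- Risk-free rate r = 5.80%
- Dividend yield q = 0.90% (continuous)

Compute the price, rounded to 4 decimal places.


d1 = (ln(S/K) + (r - q + 0.5*sigma^2) * T) / (sigma * sqrt(T)) = 0.19053160
d2 = d1 - sigma * sqrt(T) = 0.06928804
exp(-rT) = 0.95743255; exp(-qT) = 0.99327273
P = K * exp(-rT) * N(-d2) - S_0 * exp(-qT) * N(-d1)
N(-d1) = 0.42444629; N(-d2) = 0.47238017
P = 23.5800 * 0.95743255 * 0.47238017 - 23.0900 * 0.99327273 * 0.42444629 = 0.9300

Answer: Price = 0.9300


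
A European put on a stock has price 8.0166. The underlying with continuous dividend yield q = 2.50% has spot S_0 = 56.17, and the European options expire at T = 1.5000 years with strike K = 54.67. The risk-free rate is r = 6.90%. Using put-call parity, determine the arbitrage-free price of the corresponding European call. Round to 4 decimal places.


Answer: Call price = 12.8246

Derivation:
Put-call parity: C - P = S_0 * exp(-qT) - K * exp(-rT).
S_0 * exp(-qT) = 56.1700 * 0.96319442 = 54.10263044
K * exp(-rT) = 54.6700 * 0.90167602 = 49.29462816
C = P + S*exp(-qT) - K*exp(-rT)
C = 8.0166 + 54.10263044 - 49.29462816 = 12.8246


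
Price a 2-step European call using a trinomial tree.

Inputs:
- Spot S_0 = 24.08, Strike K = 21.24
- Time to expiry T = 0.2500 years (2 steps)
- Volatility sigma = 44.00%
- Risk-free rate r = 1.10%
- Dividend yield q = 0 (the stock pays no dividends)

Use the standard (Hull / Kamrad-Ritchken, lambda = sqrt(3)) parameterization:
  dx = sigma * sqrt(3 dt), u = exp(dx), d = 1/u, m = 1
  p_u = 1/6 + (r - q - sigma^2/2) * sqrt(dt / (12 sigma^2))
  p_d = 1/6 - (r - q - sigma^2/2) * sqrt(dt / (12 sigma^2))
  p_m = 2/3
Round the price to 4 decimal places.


dt = T/N = 0.125000; dx = sigma*sqrt(3*dt) = 0.269444
u = exp(dx) = 1.309236; d = 1/u = 0.763804
p_u = 0.146765, p_m = 0.666667, p_d = 0.186569
Discount per step: exp(-r*dt) = 0.998626
Stock lattice S(k, j) with j the centered position index:
  k=0: S(0,+0) = 24.0800
  k=1: S(1,-1) = 18.3924; S(1,+0) = 24.0800; S(1,+1) = 31.5264
  k=2: S(2,-2) = 14.0482; S(2,-1) = 18.3924; S(2,+0) = 24.0800; S(2,+1) = 31.5264; S(2,+2) = 41.2755
Terminal payoffs V(N, j) = max(S_T - K, 0):
  V(2,-2) = 0.000000; V(2,-1) = 0.000000; V(2,+0) = 2.840000; V(2,+1) = 10.286406; V(2,+2) = 20.035511
Backward induction: V(k, j) = exp(-r*dt) * [p_u * V(k+1, j+1) + p_m * V(k+1, j) + p_d * V(k+1, j-1)]
  V(1,-1) = exp(-r*dt) * [p_u*2.840000 + p_m*0.000000 + p_d*0.000000] = 0.416239
  V(1,+0) = exp(-r*dt) * [p_u*10.286406 + p_m*2.840000 + p_d*0.000000] = 3.398337
  V(1,+1) = exp(-r*dt) * [p_u*20.035511 + p_m*10.286406 + p_d*2.840000] = 10.313771
  V(0,+0) = exp(-r*dt) * [p_u*10.313771 + p_m*3.398337 + p_d*0.416239] = 3.851612

Answer: Price = V(0,0) = 3.8516


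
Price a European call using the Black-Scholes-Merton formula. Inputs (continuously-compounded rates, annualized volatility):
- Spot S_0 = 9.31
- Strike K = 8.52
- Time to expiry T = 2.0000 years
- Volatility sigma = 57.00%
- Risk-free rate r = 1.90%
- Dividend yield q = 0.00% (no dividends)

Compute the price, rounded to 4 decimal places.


Answer: Price = 3.3272

Derivation:
d1 = (ln(S/K) + (r - q + 0.5*sigma^2) * T) / (sigma * sqrt(T)) = 0.56019325
d2 = d1 - sigma * sqrt(T) = -0.24590848
exp(-rT) = 0.96271294; exp(-qT) = 1.00000000
C = S_0 * exp(-qT) * N(d1) - K * exp(-rT) * N(d2)
N(d1) = 0.71232619; N(d2) = 0.40287654
C = 9.3100 * 1.00000000 * 0.71232619 - 8.5200 * 0.96271294 * 0.40287654 = 3.3272


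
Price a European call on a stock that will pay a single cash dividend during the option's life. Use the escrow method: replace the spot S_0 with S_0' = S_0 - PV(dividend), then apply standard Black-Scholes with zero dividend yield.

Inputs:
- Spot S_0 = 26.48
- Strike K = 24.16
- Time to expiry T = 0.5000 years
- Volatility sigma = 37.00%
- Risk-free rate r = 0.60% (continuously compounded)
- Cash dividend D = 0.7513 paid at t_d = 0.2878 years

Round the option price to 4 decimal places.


PV(D) = D * exp(-r * t_d) = 0.7513 * 0.99827469 = 0.75000377
S_0' = S_0 - PV(D) = 26.4800 - 0.75000377 = 25.72999623
d1 = (ln(S_0'/K) + (r + sigma^2/2)*T) / (sigma*sqrt(T)) = 0.38292357
d2 = d1 - sigma*sqrt(T) = 0.12129406
exp(-rT) = 0.99700450
N(d1) = 0.64911178; N(d2) = 0.54827094
C = S_0' * N(d1) - K * exp(-rT) * N(d2) = 25.72999623 * 0.64911178 - 24.1600 * 0.99700450 * 0.54827094 = 3.4951

Answer: Price = 3.4951


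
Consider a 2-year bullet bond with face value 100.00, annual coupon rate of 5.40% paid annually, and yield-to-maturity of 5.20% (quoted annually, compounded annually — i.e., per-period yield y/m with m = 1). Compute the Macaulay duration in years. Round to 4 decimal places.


Coupon per period c = face * coupon_rate / m = 5.400000
Periods per year m = 1; per-period yield y/m = 0.052000
Number of cashflows N = 2
Cashflows (t years, CF_t, discount factor 1/(1+y/m)^(m*t), PV):
  t = 1.0000: CF_t = 5.400000, DF = 0.950570, PV = 5.133080
  t = 2.0000: CF_t = 105.400000, DF = 0.903584, PV = 95.237751
Price P = sum_t PV_t = 100.370831
Macaulay numerator sum_t t * PV_t:
  t * PV_t at t = 1.0000: 5.133080
  t * PV_t at t = 2.0000: 190.475502
Macaulay duration D = (sum_t t * PV_t) / P = 195.608582 / 100.370831 = 1.948859

Answer: Macaulay duration = 1.9489 years


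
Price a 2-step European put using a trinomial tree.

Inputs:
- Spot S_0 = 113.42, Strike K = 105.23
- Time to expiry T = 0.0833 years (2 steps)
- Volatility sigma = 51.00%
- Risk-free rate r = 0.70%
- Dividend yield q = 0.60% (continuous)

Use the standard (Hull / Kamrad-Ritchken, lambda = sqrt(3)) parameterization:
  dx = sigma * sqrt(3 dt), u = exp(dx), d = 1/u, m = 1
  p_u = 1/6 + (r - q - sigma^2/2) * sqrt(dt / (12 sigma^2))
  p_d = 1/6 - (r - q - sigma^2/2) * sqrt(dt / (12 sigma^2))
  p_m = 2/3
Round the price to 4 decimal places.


Answer: Price = V(0,0) = 3.4068

Derivation:
dt = T/N = 0.041650; dx = sigma*sqrt(3*dt) = 0.180276
u = exp(dx) = 1.197548; d = 1/u = 0.835040
p_u = 0.151759, p_m = 0.666667, p_d = 0.181574
Discount per step: exp(-r*dt) = 0.999708
Stock lattice S(k, j) with j the centered position index:
  k=0: S(0,+0) = 113.4200
  k=1: S(1,-1) = 94.7102; S(1,+0) = 113.4200; S(1,+1) = 135.8259
  k=2: S(2,-2) = 79.0868; S(2,-1) = 94.7102; S(2,+0) = 113.4200; S(2,+1) = 135.8259; S(2,+2) = 162.6580
Terminal payoffs V(N, j) = max(K - S_T, 0):
  V(2,-2) = 26.143245; V(2,-1) = 10.519812; V(2,+0) = 0.000000; V(2,+1) = 0.000000; V(2,+2) = 0.000000
Backward induction: V(k, j) = exp(-r*dt) * [p_u * V(k+1, j+1) + p_m * V(k+1, j) + p_d * V(k+1, j-1)]
  V(1,-1) = exp(-r*dt) * [p_u*0.000000 + p_m*10.519812 + p_d*26.143245] = 11.756717
  V(1,+0) = exp(-r*dt) * [p_u*0.000000 + p_m*0.000000 + p_d*10.519812] = 1.909569
  V(1,+1) = exp(-r*dt) * [p_u*0.000000 + p_m*0.000000 + p_d*0.000000] = 0.000000
  V(0,+0) = exp(-r*dt) * [p_u*0.000000 + p_m*1.909569 + p_d*11.756717] = 3.406769


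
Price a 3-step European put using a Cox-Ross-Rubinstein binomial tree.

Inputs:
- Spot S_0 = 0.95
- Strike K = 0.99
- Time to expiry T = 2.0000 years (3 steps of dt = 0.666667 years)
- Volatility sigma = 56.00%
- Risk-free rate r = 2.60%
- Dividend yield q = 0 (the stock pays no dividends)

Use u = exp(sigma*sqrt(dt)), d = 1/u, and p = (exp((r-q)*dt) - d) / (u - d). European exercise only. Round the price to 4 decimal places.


Answer: Price = V(0,0) = 0.3075

Derivation:
dt = T/N = 0.666667
u = exp(sigma*sqrt(dt)) = 1.579705; d = 1/u = 0.633030
p = (exp((r-q)*dt) - d) / (u - d) = 0.406111
Discount per step: exp(-r*dt) = 0.982816
Stock lattice S(k, i) with i counting down-moves:
  k=0: S(0,0) = 0.9500
  k=1: S(1,0) = 1.5007; S(1,1) = 0.6014
  k=2: S(2,0) = 2.3707; S(2,1) = 0.9500; S(2,2) = 0.3807
  k=3: S(3,0) = 3.7450; S(3,1) = 1.5007; S(3,2) = 0.6014; S(3,3) = 0.2410
Terminal payoffs V(N, i) = max(K - S_T, 0):
  V(3,0) = 0.000000; V(3,1) = 0.000000; V(3,2) = 0.388622; V(3,3) = 0.749012
Backward induction: V(k, i) = exp(-r*dt) * [p * V(k+1, i) + (1-p) * V(k+1, i+1)].
  V(2,0) = exp(-r*dt) * [p*0.000000 + (1-p)*0.000000] = 0.000000
  V(2,1) = exp(-r*dt) * [p*0.000000 + (1-p)*0.388622] = 0.226832
  V(2,2) = exp(-r*dt) * [p*0.388622 + (1-p)*0.749012] = 0.592298
  V(1,0) = exp(-r*dt) * [p*0.000000 + (1-p)*0.226832] = 0.132398
  V(1,1) = exp(-r*dt) * [p*0.226832 + (1-p)*0.592298] = 0.436251
  V(0,0) = exp(-r*dt) * [p*0.132398 + (1-p)*0.436251] = 0.307477


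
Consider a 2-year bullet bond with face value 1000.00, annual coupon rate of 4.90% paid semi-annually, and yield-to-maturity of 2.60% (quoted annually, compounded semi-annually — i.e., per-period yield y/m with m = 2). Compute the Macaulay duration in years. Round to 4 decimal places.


Coupon per period c = face * coupon_rate / m = 24.500000
Periods per year m = 2; per-period yield y/m = 0.013000
Number of cashflows N = 4
Cashflows (t years, CF_t, discount factor 1/(1+y/m)^(m*t), PV):
  t = 0.5000: CF_t = 24.500000, DF = 0.987167, PV = 24.185587
  t = 1.0000: CF_t = 24.500000, DF = 0.974498, PV = 23.875210
  t = 1.5000: CF_t = 24.500000, DF = 0.961992, PV = 23.568815
  t = 2.0000: CF_t = 1024.500000, DF = 0.949647, PV = 972.913392
Price P = sum_t PV_t = 1044.543004
Macaulay numerator sum_t t * PV_t:
  t * PV_t at t = 0.5000: 12.092794
  t * PV_t at t = 1.0000: 23.875210
  t * PV_t at t = 1.5000: 35.353223
  t * PV_t at t = 2.0000: 1945.826783
Macaulay duration D = (sum_t t * PV_t) / P = 2017.148009 / 1044.543004 = 1.931130

Answer: Macaulay duration = 1.9311 years


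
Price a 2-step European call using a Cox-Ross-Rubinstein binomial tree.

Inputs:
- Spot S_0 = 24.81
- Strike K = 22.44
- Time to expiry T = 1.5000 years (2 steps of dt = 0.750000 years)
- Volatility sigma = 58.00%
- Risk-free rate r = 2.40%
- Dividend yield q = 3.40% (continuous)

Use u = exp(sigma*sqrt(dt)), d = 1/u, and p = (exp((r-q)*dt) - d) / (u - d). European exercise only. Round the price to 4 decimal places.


dt = T/N = 0.750000
u = exp(sigma*sqrt(dt)) = 1.652509; d = 1/u = 0.605140
p = (exp((r-q)*dt) - d) / (u - d) = 0.369868
Discount per step: exp(-r*dt) = 0.982161
Stock lattice S(k, i) with i counting down-moves:
  k=0: S(0,0) = 24.8100
  k=1: S(1,0) = 40.9987; S(1,1) = 15.0135
  k=2: S(2,0) = 67.7508; S(2,1) = 24.8100; S(2,2) = 9.0853
Terminal payoffs V(N, i) = max(S_T - K, 0):
  V(2,0) = 45.310800; V(2,1) = 2.370000; V(2,2) = 0.000000
Backward induction: V(k, i) = exp(-r*dt) * [p * V(k+1, i) + (1-p) * V(k+1, i+1)].
  V(1,0) = exp(-r*dt) * [p*45.310800 + (1-p)*2.370000] = 17.926804
  V(1,1) = exp(-r*dt) * [p*2.370000 + (1-p)*0.000000] = 0.860949
  V(0,0) = exp(-r*dt) * [p*17.926804 + (1-p)*0.860949] = 7.045094

Answer: Price = V(0,0) = 7.0451


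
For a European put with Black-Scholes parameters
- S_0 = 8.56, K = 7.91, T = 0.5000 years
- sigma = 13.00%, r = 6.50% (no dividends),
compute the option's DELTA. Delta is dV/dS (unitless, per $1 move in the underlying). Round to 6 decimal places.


d1 = 1.2586218773; d2 = 1.1666979958
phi(d1) = 0.1806844665; exp(-qT) = 1.0000000000; exp(-rT) = 0.9680224498
N(-d1) = 0.1040834706
Delta = -exp(-qT) * N(-d1) = -1.0000000000 * 0.1040834706 = -0.104083

Answer: Delta = -0.104083


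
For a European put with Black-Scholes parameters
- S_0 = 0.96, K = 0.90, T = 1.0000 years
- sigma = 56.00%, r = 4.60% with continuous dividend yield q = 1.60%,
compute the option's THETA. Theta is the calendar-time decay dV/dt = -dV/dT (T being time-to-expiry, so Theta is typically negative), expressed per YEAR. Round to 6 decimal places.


d1 = 0.4488187877; d2 = -0.1111812123
phi(d1) = 0.3607183982; exp(-qT) = 0.9841273201; exp(-rT) = 0.9550419622
Theta = -S*exp(-qT)*phi(d1)*sigma/(2*sqrt(T)) + r*K*exp(-rT)*N(-d2) - q*S*exp(-qT)*N(-d1)
N(-d1) = 0.3267811923; N(-d2) = 0.5442636751; sqrt(T) = 1.0000000000
Term 1 = -0.9600 * 0.9841273201 * 0.3607183982 * 0.5600 / (2 * 1.0000000000) = -0.0954220728
Term 2 = 0.0460 * 0.9000 * 0.9550419622 * 0.5442636751 = 0.0215194984
Term 3 = -0.0160 * 0.9600 * 0.9841273201 * 0.3267811923 = -0.0049396884
Theta = -0.0954220728 + (0.0215194984) + (-0.0049396884) = -0.078842

Answer: Theta = -0.078842


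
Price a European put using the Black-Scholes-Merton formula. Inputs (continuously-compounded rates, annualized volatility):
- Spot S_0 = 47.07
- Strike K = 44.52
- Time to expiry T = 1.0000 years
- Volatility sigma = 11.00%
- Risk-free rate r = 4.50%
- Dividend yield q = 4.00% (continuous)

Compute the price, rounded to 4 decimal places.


d1 = (ln(S/K) + (r - q + 0.5*sigma^2) * T) / (sigma * sqrt(T)) = 0.60679390
d2 = d1 - sigma * sqrt(T) = 0.49679390
exp(-rT) = 0.95599748; exp(-qT) = 0.96078944
P = K * exp(-rT) * N(-d2) - S_0 * exp(-qT) * N(-d1)
N(-d1) = 0.27199385; N(-d2) = 0.30966720
P = 44.5200 * 0.95599748 * 0.30966720 - 47.0700 * 0.96078944 * 0.27199385 = 0.8790

Answer: Price = 0.8790


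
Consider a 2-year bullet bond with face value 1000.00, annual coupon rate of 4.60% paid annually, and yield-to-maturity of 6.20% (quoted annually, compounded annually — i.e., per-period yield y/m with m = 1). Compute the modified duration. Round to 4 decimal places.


Answer: Modified duration = 1.8412

Derivation:
Coupon per period c = face * coupon_rate / m = 46.000000
Periods per year m = 1; per-period yield y/m = 0.062000
Number of cashflows N = 2
Cashflows (t years, CF_t, discount factor 1/(1+y/m)^(m*t), PV):
  t = 1.0000: CF_t = 46.000000, DF = 0.941620, PV = 43.314501
  t = 2.0000: CF_t = 1046.000000, DF = 0.886647, PV = 927.433227
Price P = sum_t PV_t = 970.747728
First compute Macaulay numerator sum_t t * PV_t:
  t * PV_t at t = 1.0000: 43.314501
  t * PV_t at t = 2.0000: 1854.866453
Macaulay duration D = 1898.180954 / 970.747728 = 1.955380
Modified duration = D / (1 + y/m) = 1.955380 / (1 + 0.062000) = 1.841224


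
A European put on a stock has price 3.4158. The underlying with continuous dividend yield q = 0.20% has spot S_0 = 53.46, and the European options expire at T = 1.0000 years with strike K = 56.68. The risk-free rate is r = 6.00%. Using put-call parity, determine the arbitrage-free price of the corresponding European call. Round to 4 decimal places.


Put-call parity: C - P = S_0 * exp(-qT) - K * exp(-rT).
S_0 * exp(-qT) = 53.4600 * 0.99800200 = 53.35318685
K * exp(-rT) = 56.6800 * 0.94176453 = 53.37921376
C = P + S*exp(-qT) - K*exp(-rT)
C = 3.4158 + 53.35318685 - 53.37921376 = 3.3898

Answer: Call price = 3.3898


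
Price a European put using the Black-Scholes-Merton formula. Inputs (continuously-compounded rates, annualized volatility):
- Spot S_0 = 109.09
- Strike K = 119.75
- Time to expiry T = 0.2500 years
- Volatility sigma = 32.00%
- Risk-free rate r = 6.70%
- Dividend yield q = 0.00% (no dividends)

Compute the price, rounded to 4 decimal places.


Answer: Price = 12.3765

Derivation:
d1 = (ln(S/K) + (r - q + 0.5*sigma^2) * T) / (sigma * sqrt(T)) = -0.39801879
d2 = d1 - sigma * sqrt(T) = -0.55801879
exp(-rT) = 0.98338950; exp(-qT) = 1.00000000
P = K * exp(-rT) * N(-d2) - S_0 * exp(-qT) * N(-d1)
N(-d1) = 0.65469183; N(-d2) = 0.71158422
P = 119.7500 * 0.98338950 * 0.71158422 - 109.0900 * 1.00000000 * 0.65469183 = 12.3765


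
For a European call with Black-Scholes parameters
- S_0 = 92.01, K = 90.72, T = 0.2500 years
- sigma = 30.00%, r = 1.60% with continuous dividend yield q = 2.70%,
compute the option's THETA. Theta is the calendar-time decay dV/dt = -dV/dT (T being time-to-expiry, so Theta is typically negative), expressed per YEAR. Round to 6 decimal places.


d1 = 0.1507961788; d2 = 0.0007961788
phi(d1) = 0.3944320973; exp(-qT) = 0.9932727301; exp(-rT) = 0.9960079893
Theta = -S*exp(-qT)*phi(d1)*sigma/(2*sqrt(T)) - r*K*exp(-rT)*N(d2) + q*S*exp(-qT)*N(d1)
N(d1) = 0.5599317496; N(d2) = 0.5003176293; sqrt(T) = 0.5000000000
Term 1 = -92.0100 * 0.9932727301 * 0.3944320973 * 0.3000 / (2 * 0.5000000000) = -10.8142659690
Term 2 = -0.0160 * 90.7200 * 0.9960079893 * 0.5003176293 = -0.7233219631
Term 3 = 0.0270 * 92.0100 * 0.9932727301 * 0.5599317496 = 1.3816638695
Theta = -10.8142659690 + (-0.7233219631) + (1.3816638695) = -10.155924

Answer: Theta = -10.155924


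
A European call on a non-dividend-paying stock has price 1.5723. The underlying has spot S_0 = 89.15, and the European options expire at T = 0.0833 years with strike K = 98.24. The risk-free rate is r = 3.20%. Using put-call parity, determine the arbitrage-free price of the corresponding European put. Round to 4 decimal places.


Answer: Put price = 10.4008

Derivation:
Put-call parity: C - P = S_0 * exp(-qT) - K * exp(-rT).
S_0 * exp(-qT) = 89.1500 * 1.00000000 = 89.15000000
K * exp(-rT) = 98.2400 * 0.99733795 = 97.97848016
P = C - S*exp(-qT) + K*exp(-rT)
P = 1.5723 - 89.15000000 + 97.97848016 = 10.4008


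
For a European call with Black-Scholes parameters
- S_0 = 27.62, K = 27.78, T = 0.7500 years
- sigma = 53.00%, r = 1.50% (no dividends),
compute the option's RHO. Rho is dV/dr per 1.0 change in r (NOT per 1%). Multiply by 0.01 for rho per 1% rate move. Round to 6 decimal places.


d1 = 0.2414224152; d2 = -0.2175710488
phi(d1) = 0.3874839213; exp(-qT) = 1.0000000000; exp(-rT) = 0.9888130446
N(d2) = 0.4138816719
Rho = K*T*exp(-rT)*N(d2) = 27.7800 * 0.7500 * 0.9888130446 * 0.4138816719 = 8.526757

Answer: Rho = 8.526757


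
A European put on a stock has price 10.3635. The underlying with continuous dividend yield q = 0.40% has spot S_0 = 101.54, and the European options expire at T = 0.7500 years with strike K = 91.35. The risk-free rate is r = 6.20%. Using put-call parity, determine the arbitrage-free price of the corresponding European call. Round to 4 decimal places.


Put-call parity: C - P = S_0 * exp(-qT) - K * exp(-rT).
S_0 * exp(-qT) = 101.5400 * 0.99700450 = 101.23583647
K * exp(-rT) = 91.3500 * 0.95456456 = 87.19947261
C = P + S*exp(-qT) - K*exp(-rT)
C = 10.3635 + 101.23583647 - 87.19947261 = 24.3999

Answer: Call price = 24.3999


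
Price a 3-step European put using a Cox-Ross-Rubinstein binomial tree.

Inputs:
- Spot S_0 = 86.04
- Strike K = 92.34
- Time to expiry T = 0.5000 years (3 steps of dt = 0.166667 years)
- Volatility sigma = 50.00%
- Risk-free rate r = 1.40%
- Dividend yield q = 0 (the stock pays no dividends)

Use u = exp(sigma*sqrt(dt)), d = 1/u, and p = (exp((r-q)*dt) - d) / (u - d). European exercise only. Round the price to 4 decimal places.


Answer: Price = V(0,0) = 16.2881

Derivation:
dt = T/N = 0.166667
u = exp(sigma*sqrt(dt)) = 1.226450; d = 1/u = 0.815361
p = (exp((r-q)*dt) - d) / (u - d) = 0.454828
Discount per step: exp(-r*dt) = 0.997669
Stock lattice S(k, i) with i counting down-moves:
  k=0: S(0,0) = 86.0400
  k=1: S(1,0) = 105.5238; S(1,1) = 70.1537
  k=2: S(2,0) = 129.4197; S(2,1) = 86.0400; S(2,2) = 57.2006
  k=3: S(3,0) = 158.7268; S(3,1) = 105.5238; S(3,2) = 70.1537; S(3,3) = 46.6391
Terminal payoffs V(N, i) = max(K - S_T, 0):
  V(3,0) = 0.000000; V(3,1) = 0.000000; V(3,2) = 22.186327; V(3,3) = 45.700871
Backward induction: V(k, i) = exp(-r*dt) * [p * V(k+1, i) + (1-p) * V(k+1, i+1)].
  V(2,0) = exp(-r*dt) * [p*0.000000 + (1-p)*0.000000] = 0.000000
  V(2,1) = exp(-r*dt) * [p*0.000000 + (1-p)*22.186327] = 12.067174
  V(2,2) = exp(-r*dt) * [p*22.186327 + (1-p)*45.700871] = 34.924213
  V(1,0) = exp(-r*dt) * [p*0.000000 + (1-p)*12.067174] = 6.563353
  V(1,1) = exp(-r*dt) * [p*12.067174 + (1-p)*34.924213] = 24.471025
  V(0,0) = exp(-r*dt) * [p*6.563353 + (1-p)*24.471025] = 16.288064


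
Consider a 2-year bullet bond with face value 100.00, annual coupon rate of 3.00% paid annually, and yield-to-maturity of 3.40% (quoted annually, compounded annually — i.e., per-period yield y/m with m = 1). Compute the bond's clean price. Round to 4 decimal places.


Answer: Price = 99.2390

Derivation:
Coupon per period c = face * coupon_rate / m = 3.000000
Periods per year m = 1; per-period yield y/m = 0.034000
Number of cashflows N = 2
Cashflows (t years, CF_t, discount factor 1/(1+y/m)^(m*t), PV):
  t = 1.0000: CF_t = 3.000000, DF = 0.967118, PV = 2.901354
  t = 2.0000: CF_t = 103.000000, DF = 0.935317, PV = 96.337672
Price P = sum_t PV_t = 99.239026


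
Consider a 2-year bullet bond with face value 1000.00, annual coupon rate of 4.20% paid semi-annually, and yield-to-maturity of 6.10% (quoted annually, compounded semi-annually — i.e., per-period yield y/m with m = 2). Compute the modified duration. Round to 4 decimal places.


Coupon per period c = face * coupon_rate / m = 21.000000
Periods per year m = 2; per-period yield y/m = 0.030500
Number of cashflows N = 4
Cashflows (t years, CF_t, discount factor 1/(1+y/m)^(m*t), PV):
  t = 0.5000: CF_t = 21.000000, DF = 0.970403, PV = 20.378457
  t = 1.0000: CF_t = 21.000000, DF = 0.941681, PV = 19.775310
  t = 1.5000: CF_t = 21.000000, DF = 0.913810, PV = 19.190015
  t = 2.0000: CF_t = 1021.000000, DF = 0.886764, PV = 905.385964
Price P = sum_t PV_t = 964.729746
First compute Macaulay numerator sum_t t * PV_t:
  t * PV_t at t = 0.5000: 10.189229
  t * PV_t at t = 1.0000: 19.775310
  t * PV_t at t = 1.5000: 28.785022
  t * PV_t at t = 2.0000: 1810.771929
Macaulay duration D = 1869.521489 / 964.729746 = 1.937871
Modified duration = D / (1 + y/m) = 1.937871 / (1 + 0.030500) = 1.880515

Answer: Modified duration = 1.8805


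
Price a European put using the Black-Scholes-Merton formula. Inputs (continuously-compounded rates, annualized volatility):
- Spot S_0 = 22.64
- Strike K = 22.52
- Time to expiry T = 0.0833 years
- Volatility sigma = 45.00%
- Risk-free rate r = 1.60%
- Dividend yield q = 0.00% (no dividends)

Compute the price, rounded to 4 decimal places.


d1 = (ln(S/K) + (r - q + 0.5*sigma^2) * T) / (sigma * sqrt(T)) = 0.11611971
d2 = d1 - sigma * sqrt(T) = -0.01375812
exp(-rT) = 0.99866809; exp(-qT) = 1.00000000
P = K * exp(-rT) * N(-d2) - S_0 * exp(-qT) * N(-d1)
N(-d1) = 0.45377884; N(-d2) = 0.50548852
P = 22.5200 * 0.99866809 * 0.50548852 - 22.6400 * 1.00000000 * 0.45377884 = 1.0949

Answer: Price = 1.0949


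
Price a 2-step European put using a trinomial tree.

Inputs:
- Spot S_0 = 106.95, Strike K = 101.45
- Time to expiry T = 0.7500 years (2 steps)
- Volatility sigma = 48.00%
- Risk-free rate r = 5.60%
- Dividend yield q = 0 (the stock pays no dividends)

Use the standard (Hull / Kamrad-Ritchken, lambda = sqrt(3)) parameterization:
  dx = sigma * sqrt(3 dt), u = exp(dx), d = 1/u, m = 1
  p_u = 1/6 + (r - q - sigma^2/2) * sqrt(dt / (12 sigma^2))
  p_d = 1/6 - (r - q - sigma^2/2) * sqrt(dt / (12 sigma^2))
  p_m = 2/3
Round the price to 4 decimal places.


Answer: Price = V(0,0) = 11.0959

Derivation:
dt = T/N = 0.375000; dx = sigma*sqrt(3*dt) = 0.509117
u = exp(dx) = 1.663821; d = 1/u = 0.601026
p_u = 0.144864, p_m = 0.666667, p_d = 0.188469
Discount per step: exp(-r*dt) = 0.979219
Stock lattice S(k, j) with j the centered position index:
  k=0: S(0,+0) = 106.9500
  k=1: S(1,-1) = 64.2797; S(1,+0) = 106.9500; S(1,+1) = 177.9457
  k=2: S(2,-2) = 38.6338; S(2,-1) = 64.2797; S(2,+0) = 106.9500; S(2,+1) = 177.9457; S(2,+2) = 296.0698
Terminal payoffs V(N, j) = max(K - S_T, 0):
  V(2,-2) = 62.816195; V(2,-1) = 37.170256; V(2,+0) = 0.000000; V(2,+1) = 0.000000; V(2,+2) = 0.000000
Backward induction: V(k, j) = exp(-r*dt) * [p_u * V(k+1, j+1) + p_m * V(k+1, j) + p_d * V(k+1, j-1)]
  V(1,-1) = exp(-r*dt) * [p_u*0.000000 + p_m*37.170256 + p_d*62.816195] = 35.858102
  V(1,+0) = exp(-r*dt) * [p_u*0.000000 + p_m*0.000000 + p_d*37.170256] = 6.859865
  V(1,+1) = exp(-r*dt) * [p_u*0.000000 + p_m*0.000000 + p_d*0.000000] = 0.000000
  V(0,+0) = exp(-r*dt) * [p_u*0.000000 + p_m*6.859865 + p_d*35.858102] = 11.095911


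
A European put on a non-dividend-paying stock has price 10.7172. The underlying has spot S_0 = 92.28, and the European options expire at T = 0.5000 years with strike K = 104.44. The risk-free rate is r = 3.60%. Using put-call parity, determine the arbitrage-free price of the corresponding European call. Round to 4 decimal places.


Answer: Call price = 0.4203

Derivation:
Put-call parity: C - P = S_0 * exp(-qT) - K * exp(-rT).
S_0 * exp(-qT) = 92.2800 * 1.00000000 = 92.28000000
K * exp(-rT) = 104.4400 * 0.98216103 = 102.57689822
C = P + S*exp(-qT) - K*exp(-rT)
C = 10.7172 + 92.28000000 - 102.57689822 = 0.4203


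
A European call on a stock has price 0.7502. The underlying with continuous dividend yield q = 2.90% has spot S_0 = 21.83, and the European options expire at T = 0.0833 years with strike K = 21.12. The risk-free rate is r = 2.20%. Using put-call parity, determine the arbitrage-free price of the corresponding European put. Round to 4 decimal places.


Put-call parity: C - P = S_0 * exp(-qT) - K * exp(-rT).
S_0 * exp(-qT) = 21.8300 * 0.99758722 = 21.77732891
K * exp(-rT) = 21.1200 * 0.99816908 = 21.08133093
P = C - S*exp(-qT) + K*exp(-rT)
P = 0.7502 - 21.77732891 + 21.08133093 = 0.0542

Answer: Put price = 0.0542


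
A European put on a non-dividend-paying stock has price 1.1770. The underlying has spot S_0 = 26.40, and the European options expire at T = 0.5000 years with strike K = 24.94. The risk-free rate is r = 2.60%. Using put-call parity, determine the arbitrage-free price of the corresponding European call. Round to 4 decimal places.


Answer: Call price = 2.9591

Derivation:
Put-call parity: C - P = S_0 * exp(-qT) - K * exp(-rT).
S_0 * exp(-qT) = 26.4000 * 1.00000000 = 26.40000000
K * exp(-rT) = 24.9400 * 0.98708414 = 24.61787833
C = P + S*exp(-qT) - K*exp(-rT)
C = 1.1770 + 26.40000000 - 24.61787833 = 2.9591


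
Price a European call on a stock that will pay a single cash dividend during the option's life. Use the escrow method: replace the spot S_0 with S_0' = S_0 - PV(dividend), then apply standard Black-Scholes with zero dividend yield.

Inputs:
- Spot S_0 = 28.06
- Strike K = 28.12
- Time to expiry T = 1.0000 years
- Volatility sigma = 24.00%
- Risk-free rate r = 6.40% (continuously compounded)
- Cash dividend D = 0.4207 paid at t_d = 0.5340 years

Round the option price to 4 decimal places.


Answer: Price = 3.2684

Derivation:
PV(D) = D * exp(-r * t_d) = 0.4207 * 0.96640140 = 0.40656507
S_0' = S_0 - PV(D) = 28.0600 - 0.40656507 = 27.65343493
d1 = (ln(S_0'/K) + (r + sigma^2/2)*T) / (sigma*sqrt(T)) = 0.31695368
d2 = d1 - sigma*sqrt(T) = 0.07695368
exp(-rT) = 0.93800500
N(d1) = 0.62436062; N(d2) = 0.53066980
C = S_0' * N(d1) - K * exp(-rT) * N(d2) = 27.65343493 * 0.62436062 - 28.1200 * 0.93800500 * 0.53066980 = 3.2684


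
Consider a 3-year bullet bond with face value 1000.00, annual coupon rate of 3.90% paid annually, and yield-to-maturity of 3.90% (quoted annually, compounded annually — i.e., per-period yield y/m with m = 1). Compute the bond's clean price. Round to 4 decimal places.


Answer: Price = 1000.0000

Derivation:
Coupon per period c = face * coupon_rate / m = 39.000000
Periods per year m = 1; per-period yield y/m = 0.039000
Number of cashflows N = 3
Cashflows (t years, CF_t, discount factor 1/(1+y/m)^(m*t), PV):
  t = 1.0000: CF_t = 39.000000, DF = 0.962464, PV = 37.536092
  t = 2.0000: CF_t = 39.000000, DF = 0.926337, PV = 36.127134
  t = 3.0000: CF_t = 1039.000000, DF = 0.891566, PV = 926.336773
Price P = sum_t PV_t = 1000.000000


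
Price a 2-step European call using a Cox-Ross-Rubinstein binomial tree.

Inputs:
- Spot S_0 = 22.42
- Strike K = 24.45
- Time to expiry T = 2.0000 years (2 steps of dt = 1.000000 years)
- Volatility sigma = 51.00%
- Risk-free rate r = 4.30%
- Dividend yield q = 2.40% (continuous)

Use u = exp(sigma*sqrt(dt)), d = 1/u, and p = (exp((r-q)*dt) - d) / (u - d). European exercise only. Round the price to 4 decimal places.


dt = T/N = 1.000000
u = exp(sigma*sqrt(dt)) = 1.665291; d = 1/u = 0.600496
p = (exp((r-q)*dt) - d) / (u - d) = 0.393208
Discount per step: exp(-r*dt) = 0.957911
Stock lattice S(k, i) with i counting down-moves:
  k=0: S(0,0) = 22.4200
  k=1: S(1,0) = 37.3358; S(1,1) = 13.4631
  k=2: S(2,0) = 62.1750; S(2,1) = 22.4200; S(2,2) = 8.0845
Terminal payoffs V(N, i) = max(S_T - K, 0):
  V(2,0) = 37.725027; V(2,1) = 0.000000; V(2,2) = 0.000000
Backward induction: V(k, i) = exp(-r*dt) * [p * V(k+1, i) + (1-p) * V(k+1, i+1)].
  V(1,0) = exp(-r*dt) * [p*37.725027 + (1-p)*0.000000] = 14.209446
  V(1,1) = exp(-r*dt) * [p*0.000000 + (1-p)*0.000000] = 0.000000
  V(0,0) = exp(-r*dt) * [p*14.209446 + (1-p)*0.000000] = 5.352106

Answer: Price = V(0,0) = 5.3521


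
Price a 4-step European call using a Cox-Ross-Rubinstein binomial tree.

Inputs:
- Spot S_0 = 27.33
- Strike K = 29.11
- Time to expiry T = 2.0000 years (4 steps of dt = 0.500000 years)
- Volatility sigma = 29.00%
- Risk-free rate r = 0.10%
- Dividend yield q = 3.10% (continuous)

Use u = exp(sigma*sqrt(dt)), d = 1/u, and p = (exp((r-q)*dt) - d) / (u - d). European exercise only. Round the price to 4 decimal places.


Answer: Price = V(0,0) = 2.9477

Derivation:
dt = T/N = 0.500000
u = exp(sigma*sqrt(dt)) = 1.227600; d = 1/u = 0.814598
p = (exp((r-q)*dt) - d) / (u - d) = 0.412865
Discount per step: exp(-r*dt) = 0.999500
Stock lattice S(k, i) with i counting down-moves:
  k=0: S(0,0) = 27.3300
  k=1: S(1,0) = 33.5503; S(1,1) = 22.2630
  k=2: S(2,0) = 41.1864; S(2,1) = 27.3300; S(2,2) = 18.1353
  k=3: S(3,0) = 50.5604; S(3,1) = 33.5503; S(3,2) = 22.2630; S(3,3) = 14.7730
  k=4: S(4,0) = 62.0679; S(4,1) = 41.1864; S(4,2) = 27.3300; S(4,3) = 18.1353; S(4,4) = 12.0341
Terminal payoffs V(N, i) = max(S_T - K, 0):
  V(4,0) = 32.957895; V(4,1) = 12.076352; V(4,2) = 0.000000; V(4,3) = 0.000000; V(4,4) = 0.000000
Backward induction: V(k, i) = exp(-r*dt) * [p * V(k+1, i) + (1-p) * V(k+1, i+1)].
  V(3,0) = exp(-r*dt) * [p*32.957895 + (1-p)*12.076352] = 20.687270
  V(3,1) = exp(-r*dt) * [p*12.076352 + (1-p)*0.000000] = 4.983414
  V(3,2) = exp(-r*dt) * [p*0.000000 + (1-p)*0.000000] = 0.000000
  V(3,3) = exp(-r*dt) * [p*0.000000 + (1-p)*0.000000] = 0.000000
  V(2,0) = exp(-r*dt) * [p*20.687270 + (1-p)*4.983414] = 11.461258
  V(2,1) = exp(-r*dt) * [p*4.983414 + (1-p)*0.000000] = 2.056450
  V(2,2) = exp(-r*dt) * [p*0.000000 + (1-p)*0.000000] = 0.000000
  V(1,0) = exp(-r*dt) * [p*11.461258 + (1-p)*2.056450] = 5.936400
  V(1,1) = exp(-r*dt) * [p*2.056450 + (1-p)*0.000000] = 0.848612
  V(0,0) = exp(-r*dt) * [p*5.936400 + (1-p)*0.848612] = 2.947709


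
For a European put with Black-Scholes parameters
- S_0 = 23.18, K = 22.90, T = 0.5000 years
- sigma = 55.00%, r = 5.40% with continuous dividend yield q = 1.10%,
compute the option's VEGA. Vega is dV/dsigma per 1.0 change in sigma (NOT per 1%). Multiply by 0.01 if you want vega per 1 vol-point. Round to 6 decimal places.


Answer: Vega = 6.251373

Derivation:
d1 = 0.2809860490; d2 = -0.1079226807
phi(d1) = 0.3835002091; exp(-qT) = 0.9945150973; exp(-rT) = 0.9733612415
Vega = S * exp(-qT) * phi(d1) * sqrt(T) = 23.1800 * 0.9945150973 * 0.3835002091 * 0.7071067812 = 6.251373
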